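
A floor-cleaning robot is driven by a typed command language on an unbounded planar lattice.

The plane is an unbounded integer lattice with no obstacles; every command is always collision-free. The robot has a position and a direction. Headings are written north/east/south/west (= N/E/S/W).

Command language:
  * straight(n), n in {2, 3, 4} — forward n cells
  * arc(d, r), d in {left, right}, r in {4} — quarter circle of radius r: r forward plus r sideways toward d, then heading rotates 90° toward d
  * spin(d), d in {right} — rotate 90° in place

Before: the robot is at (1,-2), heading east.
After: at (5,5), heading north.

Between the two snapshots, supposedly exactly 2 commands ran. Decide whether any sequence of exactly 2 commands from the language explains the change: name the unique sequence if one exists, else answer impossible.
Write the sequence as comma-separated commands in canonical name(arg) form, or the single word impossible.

key: running straight(3) before arc(left, 4) would end elsewhere — order is forced
start: at (1,-2), heading east
[1] after arc(left, 4): at (5,2), heading north
[2] after straight(3): at (5,5), heading north
uniquely the one of 36 2-step routes that fits.

arc(left, 4), straight(3)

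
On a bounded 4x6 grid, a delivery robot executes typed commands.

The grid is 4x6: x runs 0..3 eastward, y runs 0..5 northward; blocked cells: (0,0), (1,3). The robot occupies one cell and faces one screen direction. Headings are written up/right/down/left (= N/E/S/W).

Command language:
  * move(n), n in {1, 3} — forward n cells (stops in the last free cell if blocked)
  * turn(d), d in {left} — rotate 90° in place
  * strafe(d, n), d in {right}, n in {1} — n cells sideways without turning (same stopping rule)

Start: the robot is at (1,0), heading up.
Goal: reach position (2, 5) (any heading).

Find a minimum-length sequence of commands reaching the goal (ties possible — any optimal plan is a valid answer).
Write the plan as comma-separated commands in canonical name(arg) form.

initial: at (1,0), heading up
t=1 move(3) ⇒ at (1,2), heading up
t=2 strafe(right, 1) ⇒ at (2,2), heading up
t=3 move(3) ⇒ at (2,5), heading up
minimal: 3 command(s), checked below 3.

move(3), strafe(right, 1), move(3)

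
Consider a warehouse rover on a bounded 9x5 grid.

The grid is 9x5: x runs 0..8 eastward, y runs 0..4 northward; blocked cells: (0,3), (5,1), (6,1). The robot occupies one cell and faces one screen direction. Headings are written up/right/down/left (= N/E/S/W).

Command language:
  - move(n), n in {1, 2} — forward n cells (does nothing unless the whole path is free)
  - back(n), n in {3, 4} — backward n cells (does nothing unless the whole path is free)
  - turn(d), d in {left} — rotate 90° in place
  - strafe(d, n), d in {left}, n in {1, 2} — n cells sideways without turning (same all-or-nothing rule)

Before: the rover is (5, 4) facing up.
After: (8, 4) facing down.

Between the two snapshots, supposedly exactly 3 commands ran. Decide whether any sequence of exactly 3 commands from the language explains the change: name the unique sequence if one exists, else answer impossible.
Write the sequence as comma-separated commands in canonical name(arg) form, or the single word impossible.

turn(left), back(3), turn(left)

key: position moved to (8,4) AND the heading swung to S — translation plus rotation needed
start: (5, 4) facing up
t=1 turn(left) ⇒ (5, 4) facing left
t=2 back(3) ⇒ (8, 4) facing left
t=3 turn(left) ⇒ (8, 4) facing down
uniquely the one of 343 3-step routes that fits.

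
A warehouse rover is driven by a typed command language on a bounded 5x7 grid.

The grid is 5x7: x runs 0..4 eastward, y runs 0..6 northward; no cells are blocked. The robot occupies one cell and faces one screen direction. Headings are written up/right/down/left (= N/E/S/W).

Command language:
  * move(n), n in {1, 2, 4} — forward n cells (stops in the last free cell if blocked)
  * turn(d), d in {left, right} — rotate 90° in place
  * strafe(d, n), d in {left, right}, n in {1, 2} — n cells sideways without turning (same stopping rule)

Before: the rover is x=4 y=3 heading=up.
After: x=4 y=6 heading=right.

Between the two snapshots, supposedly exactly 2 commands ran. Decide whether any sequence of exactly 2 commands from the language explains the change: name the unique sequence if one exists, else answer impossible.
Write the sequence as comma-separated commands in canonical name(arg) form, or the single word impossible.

move(4), turn(right)

key: move(4) runs into the grid edge before its full distance
initial: x=4 y=3 heading=up
1. move(4) → x=4 y=6 heading=up
2. turn(right) → x=4 y=6 heading=right
no other 2-command option fits: unique.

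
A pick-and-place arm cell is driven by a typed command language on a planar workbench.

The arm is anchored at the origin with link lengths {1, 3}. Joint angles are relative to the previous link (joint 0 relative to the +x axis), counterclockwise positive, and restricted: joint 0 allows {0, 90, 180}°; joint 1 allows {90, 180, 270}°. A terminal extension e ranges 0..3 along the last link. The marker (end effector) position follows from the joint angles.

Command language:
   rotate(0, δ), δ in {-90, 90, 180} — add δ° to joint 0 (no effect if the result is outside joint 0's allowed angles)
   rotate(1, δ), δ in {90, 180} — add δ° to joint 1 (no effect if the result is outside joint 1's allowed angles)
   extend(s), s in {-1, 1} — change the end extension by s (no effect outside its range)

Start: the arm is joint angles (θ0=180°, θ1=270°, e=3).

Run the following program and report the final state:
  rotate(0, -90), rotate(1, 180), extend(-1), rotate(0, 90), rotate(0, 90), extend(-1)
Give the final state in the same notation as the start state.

joint angles (θ0=180°, θ1=90°, e=1)

initial: joint angles (θ0=180°, θ1=270°, e=3)
t=1 rotate(0, -90) ⇒ joint angles (θ0=90°, θ1=270°, e=3)
t=2 rotate(1, 180) ⇒ joint angles (θ0=90°, θ1=90°, e=3)
t=3 extend(-1) ⇒ joint angles (θ0=90°, θ1=90°, e=2)
t=4 rotate(0, 90) ⇒ joint angles (θ0=180°, θ1=90°, e=2)
t=5 rotate(0, 90) ⇒ joint angles (θ0=180°, θ1=90°, e=2)
t=6 extend(-1) ⇒ joint angles (θ0=180°, θ1=90°, e=1)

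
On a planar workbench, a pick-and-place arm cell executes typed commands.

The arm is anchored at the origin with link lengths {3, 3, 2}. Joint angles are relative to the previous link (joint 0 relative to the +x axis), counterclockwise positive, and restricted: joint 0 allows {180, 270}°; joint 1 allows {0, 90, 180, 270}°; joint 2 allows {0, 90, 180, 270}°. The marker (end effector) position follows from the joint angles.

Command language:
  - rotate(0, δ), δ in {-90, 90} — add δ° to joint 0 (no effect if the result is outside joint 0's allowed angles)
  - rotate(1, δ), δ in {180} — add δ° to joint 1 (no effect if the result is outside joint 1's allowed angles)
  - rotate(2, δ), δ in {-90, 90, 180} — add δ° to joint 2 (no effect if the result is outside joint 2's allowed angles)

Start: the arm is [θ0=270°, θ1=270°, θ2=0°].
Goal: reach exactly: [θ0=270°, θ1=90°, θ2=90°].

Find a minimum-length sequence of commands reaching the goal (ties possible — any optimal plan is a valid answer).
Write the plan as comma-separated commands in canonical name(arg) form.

initial: [θ0=270°, θ1=270°, θ2=0°]
step 1 (rotate(1, 180)): [θ0=270°, θ1=90°, θ2=0°]
step 2 (rotate(2, 90)): [θ0=270°, θ1=90°, θ2=90°]
nothing shorter than 2 reaches the goal.

rotate(1, 180), rotate(2, 90)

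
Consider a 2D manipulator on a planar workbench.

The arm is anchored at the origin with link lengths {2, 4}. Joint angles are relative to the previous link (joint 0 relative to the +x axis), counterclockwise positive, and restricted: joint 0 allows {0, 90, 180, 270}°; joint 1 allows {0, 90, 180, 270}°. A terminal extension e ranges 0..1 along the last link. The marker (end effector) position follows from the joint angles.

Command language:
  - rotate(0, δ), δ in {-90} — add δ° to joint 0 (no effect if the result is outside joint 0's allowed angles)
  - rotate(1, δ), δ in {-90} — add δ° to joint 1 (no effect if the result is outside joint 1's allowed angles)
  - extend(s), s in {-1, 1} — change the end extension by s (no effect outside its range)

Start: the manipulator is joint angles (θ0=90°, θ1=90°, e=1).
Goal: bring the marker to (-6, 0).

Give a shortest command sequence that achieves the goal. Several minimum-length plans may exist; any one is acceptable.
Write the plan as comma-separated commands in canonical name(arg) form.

t0: joint angles (θ0=90°, θ1=90°, e=1)
1. rotate(1, -90) → joint angles (θ0=90°, θ1=0°, e=1)
2. extend(-1) → joint angles (θ0=90°, θ1=0°, e=0)
3. rotate(0, -90) → joint angles (θ0=0°, θ1=0°, e=0)
4. rotate(0, -90) → joint angles (θ0=270°, θ1=0°, e=0)
5. rotate(0, -90) → joint angles (θ0=180°, θ1=0°, e=0)
minimal: 5 command(s), checked below 5.

rotate(1, -90), extend(-1), rotate(0, -90), rotate(0, -90), rotate(0, -90)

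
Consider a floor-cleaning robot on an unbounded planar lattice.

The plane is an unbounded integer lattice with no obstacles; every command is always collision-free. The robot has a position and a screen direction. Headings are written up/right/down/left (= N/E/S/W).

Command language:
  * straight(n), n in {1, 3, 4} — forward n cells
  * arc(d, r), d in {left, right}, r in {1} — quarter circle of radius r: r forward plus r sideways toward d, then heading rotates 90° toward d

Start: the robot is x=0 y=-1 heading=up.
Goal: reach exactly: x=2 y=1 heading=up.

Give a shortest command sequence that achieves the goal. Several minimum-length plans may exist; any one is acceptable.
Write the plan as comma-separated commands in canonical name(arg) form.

arc(right, 1), arc(left, 1)

initial: x=0 y=-1 heading=up
step 1 (arc(right, 1)): x=1 y=0 heading=right
step 2 (arc(left, 1)): x=2 y=1 heading=up
no 1-step plan works, so 2 is optimal.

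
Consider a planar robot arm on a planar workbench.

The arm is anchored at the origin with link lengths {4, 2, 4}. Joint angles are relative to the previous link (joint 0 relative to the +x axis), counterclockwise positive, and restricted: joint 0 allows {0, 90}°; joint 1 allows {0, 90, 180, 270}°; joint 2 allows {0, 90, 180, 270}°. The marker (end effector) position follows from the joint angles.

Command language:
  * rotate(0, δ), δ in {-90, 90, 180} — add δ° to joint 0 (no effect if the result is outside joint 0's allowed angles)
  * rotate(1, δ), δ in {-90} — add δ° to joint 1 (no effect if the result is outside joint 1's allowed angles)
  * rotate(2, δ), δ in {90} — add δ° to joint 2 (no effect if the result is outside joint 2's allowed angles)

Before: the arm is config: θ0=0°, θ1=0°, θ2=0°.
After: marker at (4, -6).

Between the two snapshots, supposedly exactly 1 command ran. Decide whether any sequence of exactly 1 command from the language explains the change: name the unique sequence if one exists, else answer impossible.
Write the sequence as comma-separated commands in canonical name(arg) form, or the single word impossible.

initial: config: θ0=0°, θ1=0°, θ2=0°
step 1 (rotate(1, -90)): config: θ0=0°, θ1=270°, θ2=0°
all 5 alternatives checked — unique.

rotate(1, -90)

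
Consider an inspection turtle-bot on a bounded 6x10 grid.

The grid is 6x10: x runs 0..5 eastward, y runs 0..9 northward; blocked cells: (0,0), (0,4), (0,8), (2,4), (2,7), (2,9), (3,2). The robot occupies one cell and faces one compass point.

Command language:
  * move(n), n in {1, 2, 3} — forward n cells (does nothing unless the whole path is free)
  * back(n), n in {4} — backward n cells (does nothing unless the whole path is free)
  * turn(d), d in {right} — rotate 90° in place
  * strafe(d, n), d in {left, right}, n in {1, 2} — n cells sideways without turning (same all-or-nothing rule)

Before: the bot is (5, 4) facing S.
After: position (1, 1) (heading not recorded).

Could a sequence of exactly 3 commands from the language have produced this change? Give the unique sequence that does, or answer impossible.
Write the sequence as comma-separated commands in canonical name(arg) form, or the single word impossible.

key: order matters: swapping move(3) and strafe(right, 2) lands elsewhere
start: (5, 4) facing S
t=1 move(3) ⇒ (5, 1) facing S
t=2 strafe(right, 2) ⇒ (3, 1) facing S
t=3 strafe(right, 2) ⇒ (1, 1) facing S
uniquely the one of 729 3-step routes that fits.

move(3), strafe(right, 2), strafe(right, 2)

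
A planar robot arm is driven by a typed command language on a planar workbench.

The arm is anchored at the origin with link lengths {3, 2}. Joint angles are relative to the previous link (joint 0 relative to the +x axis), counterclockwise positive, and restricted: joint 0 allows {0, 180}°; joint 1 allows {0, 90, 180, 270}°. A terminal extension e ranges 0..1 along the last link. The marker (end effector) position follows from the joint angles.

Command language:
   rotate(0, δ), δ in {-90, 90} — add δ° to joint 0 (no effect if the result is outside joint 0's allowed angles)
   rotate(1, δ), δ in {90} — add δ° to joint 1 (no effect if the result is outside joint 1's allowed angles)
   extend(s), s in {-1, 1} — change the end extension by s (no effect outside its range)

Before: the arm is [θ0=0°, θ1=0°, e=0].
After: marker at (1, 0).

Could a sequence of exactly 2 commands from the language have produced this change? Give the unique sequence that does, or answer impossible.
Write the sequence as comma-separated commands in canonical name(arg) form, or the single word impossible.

initial: [θ0=0°, θ1=0°, e=0]
step 1 (rotate(1, 90)): [θ0=0°, θ1=90°, e=0]
step 2 (rotate(1, 90)): [θ0=0°, θ1=180°, e=0]
no other 2-command option fits: unique.

rotate(1, 90), rotate(1, 90)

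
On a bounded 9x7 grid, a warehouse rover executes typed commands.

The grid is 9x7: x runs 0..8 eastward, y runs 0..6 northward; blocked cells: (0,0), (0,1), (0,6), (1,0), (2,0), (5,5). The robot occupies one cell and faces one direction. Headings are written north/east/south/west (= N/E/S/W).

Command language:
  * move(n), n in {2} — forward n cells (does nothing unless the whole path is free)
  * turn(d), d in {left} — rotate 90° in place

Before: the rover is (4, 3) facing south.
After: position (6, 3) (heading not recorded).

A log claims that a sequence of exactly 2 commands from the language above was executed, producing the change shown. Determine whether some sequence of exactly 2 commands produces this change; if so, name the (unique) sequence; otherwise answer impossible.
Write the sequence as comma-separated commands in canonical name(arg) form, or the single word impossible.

turn(left), move(2)

key: running move(2) before turn(left) would end elsewhere — order is forced
initial: (4, 3) facing south
[1] after turn(left): (4, 3) facing east
[2] after move(2): (6, 3) facing east
no rival 2-sequence matches.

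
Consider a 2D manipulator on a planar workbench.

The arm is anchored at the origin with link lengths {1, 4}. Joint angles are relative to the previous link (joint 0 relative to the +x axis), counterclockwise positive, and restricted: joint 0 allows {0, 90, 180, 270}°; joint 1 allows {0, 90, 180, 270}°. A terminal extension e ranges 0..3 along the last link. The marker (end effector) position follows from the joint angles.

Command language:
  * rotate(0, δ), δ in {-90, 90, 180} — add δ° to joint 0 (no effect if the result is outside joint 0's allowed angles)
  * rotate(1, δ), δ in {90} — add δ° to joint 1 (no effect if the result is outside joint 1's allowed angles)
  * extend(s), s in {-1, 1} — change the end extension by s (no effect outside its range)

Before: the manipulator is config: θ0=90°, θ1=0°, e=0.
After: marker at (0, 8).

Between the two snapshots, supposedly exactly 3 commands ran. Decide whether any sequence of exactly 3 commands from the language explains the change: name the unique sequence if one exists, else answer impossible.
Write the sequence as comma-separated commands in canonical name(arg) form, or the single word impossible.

extend(1), extend(1), extend(1)

t0: config: θ0=90°, θ1=0°, e=0
1. extend(1) → config: θ0=90°, θ1=0°, e=1
2. extend(1) → config: θ0=90°, θ1=0°, e=2
3. extend(1) → config: θ0=90°, θ1=0°, e=3
all 216 alternatives checked — unique.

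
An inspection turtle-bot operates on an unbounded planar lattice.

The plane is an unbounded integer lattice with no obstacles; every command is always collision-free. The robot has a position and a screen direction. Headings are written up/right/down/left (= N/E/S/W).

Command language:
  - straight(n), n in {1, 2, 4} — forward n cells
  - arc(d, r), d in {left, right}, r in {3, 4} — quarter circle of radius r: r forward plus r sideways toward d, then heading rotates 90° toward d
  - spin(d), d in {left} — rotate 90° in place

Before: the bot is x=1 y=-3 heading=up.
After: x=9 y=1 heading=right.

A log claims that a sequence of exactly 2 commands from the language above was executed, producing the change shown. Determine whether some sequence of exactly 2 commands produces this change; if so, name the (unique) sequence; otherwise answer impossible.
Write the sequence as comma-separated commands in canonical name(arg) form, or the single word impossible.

arc(right, 4), straight(4)

key: order matters: swapping arc(right, 4) and straight(4) lands elsewhere
begin: x=1 y=-3 heading=up
1. arc(right, 4) → x=5 y=1 heading=right
2. straight(4) → x=9 y=1 heading=right
uniquely the one of 64 2-step routes that fits.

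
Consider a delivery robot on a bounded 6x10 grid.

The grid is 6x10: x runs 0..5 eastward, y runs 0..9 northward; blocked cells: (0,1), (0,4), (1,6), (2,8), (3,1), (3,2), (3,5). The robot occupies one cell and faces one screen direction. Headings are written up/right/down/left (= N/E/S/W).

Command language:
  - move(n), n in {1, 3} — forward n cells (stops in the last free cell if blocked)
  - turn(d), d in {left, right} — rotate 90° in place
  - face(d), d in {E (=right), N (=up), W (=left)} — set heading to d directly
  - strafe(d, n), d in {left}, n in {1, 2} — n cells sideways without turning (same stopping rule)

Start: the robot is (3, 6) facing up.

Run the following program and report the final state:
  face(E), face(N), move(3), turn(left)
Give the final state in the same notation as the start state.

(3, 9) facing left

t0: (3, 6) facing up
1. face(E) → (3, 6) facing right
2. face(N) → (3, 6) facing up
3. move(3) → (3, 9) facing up
4. turn(left) → (3, 9) facing left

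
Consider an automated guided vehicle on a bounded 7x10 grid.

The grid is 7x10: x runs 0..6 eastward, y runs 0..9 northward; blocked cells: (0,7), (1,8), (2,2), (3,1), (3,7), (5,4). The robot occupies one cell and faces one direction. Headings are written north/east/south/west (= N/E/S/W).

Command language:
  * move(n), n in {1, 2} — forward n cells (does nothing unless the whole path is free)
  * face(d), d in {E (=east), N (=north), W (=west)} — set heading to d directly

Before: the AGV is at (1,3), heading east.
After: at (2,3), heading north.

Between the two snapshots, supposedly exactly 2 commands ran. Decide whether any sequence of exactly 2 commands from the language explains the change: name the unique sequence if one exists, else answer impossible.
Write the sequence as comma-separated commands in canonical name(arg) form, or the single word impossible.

key: position moved to (2,3) AND the heading swung to N — translation plus rotation needed
from: at (1,3), heading east
[1] after move(1): at (2,3), heading east
[2] after face(N): at (2,3), heading north
no other 2-command option fits: unique.

move(1), face(N)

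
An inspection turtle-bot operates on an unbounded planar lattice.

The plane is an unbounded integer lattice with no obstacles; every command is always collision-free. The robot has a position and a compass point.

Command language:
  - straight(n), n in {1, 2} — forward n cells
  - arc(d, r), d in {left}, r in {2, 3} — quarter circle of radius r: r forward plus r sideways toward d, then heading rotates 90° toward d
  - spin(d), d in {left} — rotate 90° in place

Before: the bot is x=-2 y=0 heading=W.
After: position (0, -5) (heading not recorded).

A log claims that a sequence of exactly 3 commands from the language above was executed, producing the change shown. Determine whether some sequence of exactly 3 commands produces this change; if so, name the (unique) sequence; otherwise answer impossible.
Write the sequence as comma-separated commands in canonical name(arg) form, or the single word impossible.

key: running straight(1) before arc(left, 2) would end elsewhere — order is forced
begin: x=-2 y=0 heading=W
[1] after arc(left, 2): x=-4 y=-2 heading=S
[2] after arc(left, 3): x=-1 y=-5 heading=E
[3] after straight(1): x=0 y=-5 heading=E
all 125 alternatives checked — unique.

arc(left, 2), arc(left, 3), straight(1)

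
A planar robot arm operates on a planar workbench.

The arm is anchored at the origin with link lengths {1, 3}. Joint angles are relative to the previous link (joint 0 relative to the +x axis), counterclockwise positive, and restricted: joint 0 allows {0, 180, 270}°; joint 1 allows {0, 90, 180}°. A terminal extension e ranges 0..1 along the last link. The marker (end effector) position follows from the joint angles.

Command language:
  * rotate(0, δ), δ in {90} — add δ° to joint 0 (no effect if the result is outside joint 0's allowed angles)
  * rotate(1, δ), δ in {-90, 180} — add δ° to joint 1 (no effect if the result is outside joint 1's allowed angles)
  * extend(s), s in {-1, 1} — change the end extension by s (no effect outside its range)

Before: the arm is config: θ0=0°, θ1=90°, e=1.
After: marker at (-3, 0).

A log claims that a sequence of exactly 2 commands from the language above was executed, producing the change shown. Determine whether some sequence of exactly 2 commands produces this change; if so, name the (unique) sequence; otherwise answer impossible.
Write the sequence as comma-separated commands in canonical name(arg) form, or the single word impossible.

rotate(1, -90), rotate(1, 180)

key: running rotate(1, 180) before rotate(1, -90) would end elsewhere — order is forced
t0: config: θ0=0°, θ1=90°, e=1
[1] after rotate(1, -90): config: θ0=0°, θ1=0°, e=1
[2] after rotate(1, 180): config: θ0=0°, θ1=180°, e=1
all 25 alternatives checked — unique.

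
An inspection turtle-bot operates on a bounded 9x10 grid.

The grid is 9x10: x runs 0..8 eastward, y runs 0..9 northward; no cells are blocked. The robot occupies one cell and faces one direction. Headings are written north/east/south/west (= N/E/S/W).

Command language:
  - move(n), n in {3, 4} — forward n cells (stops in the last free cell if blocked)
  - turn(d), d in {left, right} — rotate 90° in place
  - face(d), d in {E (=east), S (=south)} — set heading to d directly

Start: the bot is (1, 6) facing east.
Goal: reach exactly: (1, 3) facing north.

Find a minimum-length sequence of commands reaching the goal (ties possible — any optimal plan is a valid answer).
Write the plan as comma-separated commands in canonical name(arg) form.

from: (1, 6) facing east
step 1 (turn(right)): (1, 6) facing south
step 2 (move(3)): (1, 3) facing south
step 3 (face(E)): (1, 3) facing east
step 4 (turn(left)): (1, 3) facing north
nothing shorter than 4 reaches the goal.

turn(right), move(3), face(E), turn(left)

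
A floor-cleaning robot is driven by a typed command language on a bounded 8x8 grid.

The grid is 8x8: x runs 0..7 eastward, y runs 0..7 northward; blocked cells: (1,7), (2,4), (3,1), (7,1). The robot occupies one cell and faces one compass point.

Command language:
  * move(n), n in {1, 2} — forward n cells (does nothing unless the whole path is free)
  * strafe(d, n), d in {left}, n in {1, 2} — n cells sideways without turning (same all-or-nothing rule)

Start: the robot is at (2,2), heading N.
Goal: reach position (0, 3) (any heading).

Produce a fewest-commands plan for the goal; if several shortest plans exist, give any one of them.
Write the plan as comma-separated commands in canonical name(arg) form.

begin: at (2,2), heading N
t=1 strafe(left, 2) ⇒ at (0,2), heading N
t=2 move(1) ⇒ at (0,3), heading N
no 1-step plan works, so 2 is optimal.

strafe(left, 2), move(1)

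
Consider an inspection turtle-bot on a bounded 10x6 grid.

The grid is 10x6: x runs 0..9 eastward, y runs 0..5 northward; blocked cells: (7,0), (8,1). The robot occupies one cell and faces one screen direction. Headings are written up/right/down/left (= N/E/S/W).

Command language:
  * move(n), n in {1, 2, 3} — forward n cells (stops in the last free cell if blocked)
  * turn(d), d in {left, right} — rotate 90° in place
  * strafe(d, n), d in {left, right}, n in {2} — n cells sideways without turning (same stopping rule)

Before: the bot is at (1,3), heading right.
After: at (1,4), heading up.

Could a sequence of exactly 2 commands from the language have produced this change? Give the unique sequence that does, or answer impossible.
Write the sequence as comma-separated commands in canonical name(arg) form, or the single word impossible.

key: order matters: swapping turn(left) and move(1) lands elsewhere
from: at (1,3), heading right
[1] after turn(left): at (1,3), heading up
[2] after move(1): at (1,4), heading up
no rival 2-sequence matches.

turn(left), move(1)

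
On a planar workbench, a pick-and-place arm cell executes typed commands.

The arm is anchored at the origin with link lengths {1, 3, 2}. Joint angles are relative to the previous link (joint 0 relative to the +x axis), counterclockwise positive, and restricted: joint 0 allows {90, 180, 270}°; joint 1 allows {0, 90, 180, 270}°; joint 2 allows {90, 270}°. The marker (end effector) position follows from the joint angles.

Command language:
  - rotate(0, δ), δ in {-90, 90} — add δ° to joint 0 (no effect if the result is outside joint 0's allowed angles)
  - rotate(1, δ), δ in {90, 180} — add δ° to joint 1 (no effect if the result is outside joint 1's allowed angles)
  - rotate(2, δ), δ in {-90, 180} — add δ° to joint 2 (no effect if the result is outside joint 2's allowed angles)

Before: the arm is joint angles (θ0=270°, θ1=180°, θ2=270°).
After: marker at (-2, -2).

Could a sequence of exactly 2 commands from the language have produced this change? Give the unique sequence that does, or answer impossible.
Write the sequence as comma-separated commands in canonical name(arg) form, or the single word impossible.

begin: joint angles (θ0=270°, θ1=180°, θ2=270°)
step 1 (rotate(0, -90)): joint angles (θ0=180°, θ1=180°, θ2=270°)
step 2 (rotate(0, -90)): joint angles (θ0=90°, θ1=180°, θ2=270°)
no rival 2-sequence matches.

rotate(0, -90), rotate(0, -90)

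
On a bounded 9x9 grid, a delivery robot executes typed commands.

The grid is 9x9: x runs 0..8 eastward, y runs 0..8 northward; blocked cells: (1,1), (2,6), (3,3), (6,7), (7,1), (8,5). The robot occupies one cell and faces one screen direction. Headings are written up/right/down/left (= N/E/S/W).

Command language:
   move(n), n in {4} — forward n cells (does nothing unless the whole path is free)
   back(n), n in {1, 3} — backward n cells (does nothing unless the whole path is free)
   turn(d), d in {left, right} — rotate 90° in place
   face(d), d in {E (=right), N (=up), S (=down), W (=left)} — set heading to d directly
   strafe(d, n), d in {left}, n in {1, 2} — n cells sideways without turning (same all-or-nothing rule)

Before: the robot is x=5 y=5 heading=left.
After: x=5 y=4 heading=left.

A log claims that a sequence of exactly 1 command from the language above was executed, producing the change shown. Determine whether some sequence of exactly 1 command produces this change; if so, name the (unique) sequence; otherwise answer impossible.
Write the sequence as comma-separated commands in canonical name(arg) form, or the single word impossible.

strafe(left, 1)

key: heading stays W — the single command does not turn
begin: x=5 y=5 heading=left
[1] after strafe(left, 1): x=5 y=4 heading=left
no rival 1-sequence matches.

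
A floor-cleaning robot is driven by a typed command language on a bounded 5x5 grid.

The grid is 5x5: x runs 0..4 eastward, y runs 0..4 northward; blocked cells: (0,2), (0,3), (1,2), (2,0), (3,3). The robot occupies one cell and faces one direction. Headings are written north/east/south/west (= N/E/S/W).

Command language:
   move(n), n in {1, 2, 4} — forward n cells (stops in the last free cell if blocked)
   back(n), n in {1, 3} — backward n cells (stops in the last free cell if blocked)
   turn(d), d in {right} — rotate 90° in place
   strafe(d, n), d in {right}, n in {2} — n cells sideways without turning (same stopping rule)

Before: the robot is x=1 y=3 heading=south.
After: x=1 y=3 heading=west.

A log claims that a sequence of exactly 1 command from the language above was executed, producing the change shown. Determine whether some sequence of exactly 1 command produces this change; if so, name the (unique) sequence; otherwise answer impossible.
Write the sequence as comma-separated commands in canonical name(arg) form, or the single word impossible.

turn(right)

key: parked at (1,3) the whole time — nothing moves the robot
t0: x=1 y=3 heading=south
step 1 (turn(right)): x=1 y=3 heading=west
no other 1-command option fits: unique.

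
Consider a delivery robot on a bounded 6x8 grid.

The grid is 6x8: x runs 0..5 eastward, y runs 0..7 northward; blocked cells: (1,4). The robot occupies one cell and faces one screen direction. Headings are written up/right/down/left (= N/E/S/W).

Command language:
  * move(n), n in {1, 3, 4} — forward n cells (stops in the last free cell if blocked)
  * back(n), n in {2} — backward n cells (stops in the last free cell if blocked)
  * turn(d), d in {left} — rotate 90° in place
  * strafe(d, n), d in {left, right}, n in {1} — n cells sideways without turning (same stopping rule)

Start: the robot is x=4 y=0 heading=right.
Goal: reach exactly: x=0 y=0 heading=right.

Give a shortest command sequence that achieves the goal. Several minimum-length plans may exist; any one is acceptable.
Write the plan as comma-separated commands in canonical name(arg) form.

back(2), back(2)

t0: x=4 y=0 heading=right
1. back(2) → x=2 y=0 heading=right
2. back(2) → x=0 y=0 heading=right
nothing shorter than 2 reaches the goal.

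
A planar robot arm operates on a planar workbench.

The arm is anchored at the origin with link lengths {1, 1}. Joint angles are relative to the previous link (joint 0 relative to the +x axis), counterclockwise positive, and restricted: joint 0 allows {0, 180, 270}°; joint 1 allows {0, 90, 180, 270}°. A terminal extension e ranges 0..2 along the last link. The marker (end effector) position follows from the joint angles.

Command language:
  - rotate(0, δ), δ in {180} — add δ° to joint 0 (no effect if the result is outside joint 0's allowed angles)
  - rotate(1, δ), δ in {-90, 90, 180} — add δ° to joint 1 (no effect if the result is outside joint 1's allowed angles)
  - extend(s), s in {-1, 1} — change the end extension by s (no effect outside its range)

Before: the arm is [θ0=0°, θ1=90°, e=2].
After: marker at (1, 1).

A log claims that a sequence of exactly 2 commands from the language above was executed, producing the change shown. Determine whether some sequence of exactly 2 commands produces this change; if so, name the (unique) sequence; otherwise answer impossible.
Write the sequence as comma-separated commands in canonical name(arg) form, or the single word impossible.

start: [θ0=0°, θ1=90°, e=2]
1. extend(-1) → [θ0=0°, θ1=90°, e=1]
2. extend(-1) → [θ0=0°, θ1=90°, e=0]
no rival 2-sequence matches.

extend(-1), extend(-1)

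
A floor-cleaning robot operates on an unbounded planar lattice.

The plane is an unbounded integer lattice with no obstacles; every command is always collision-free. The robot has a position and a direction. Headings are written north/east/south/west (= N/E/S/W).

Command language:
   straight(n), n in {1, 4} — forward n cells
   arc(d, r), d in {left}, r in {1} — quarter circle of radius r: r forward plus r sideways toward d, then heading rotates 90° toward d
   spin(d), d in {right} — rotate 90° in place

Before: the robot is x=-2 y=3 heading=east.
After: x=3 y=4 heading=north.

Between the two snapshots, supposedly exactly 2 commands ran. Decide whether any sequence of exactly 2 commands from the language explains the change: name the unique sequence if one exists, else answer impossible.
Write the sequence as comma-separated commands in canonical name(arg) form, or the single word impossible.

key: order matters: swapping straight(4) and arc(left, 1) lands elsewhere
initial: x=-2 y=3 heading=east
t=1 straight(4) ⇒ x=2 y=3 heading=east
t=2 arc(left, 1) ⇒ x=3 y=4 heading=north
all 16 alternatives checked — unique.

straight(4), arc(left, 1)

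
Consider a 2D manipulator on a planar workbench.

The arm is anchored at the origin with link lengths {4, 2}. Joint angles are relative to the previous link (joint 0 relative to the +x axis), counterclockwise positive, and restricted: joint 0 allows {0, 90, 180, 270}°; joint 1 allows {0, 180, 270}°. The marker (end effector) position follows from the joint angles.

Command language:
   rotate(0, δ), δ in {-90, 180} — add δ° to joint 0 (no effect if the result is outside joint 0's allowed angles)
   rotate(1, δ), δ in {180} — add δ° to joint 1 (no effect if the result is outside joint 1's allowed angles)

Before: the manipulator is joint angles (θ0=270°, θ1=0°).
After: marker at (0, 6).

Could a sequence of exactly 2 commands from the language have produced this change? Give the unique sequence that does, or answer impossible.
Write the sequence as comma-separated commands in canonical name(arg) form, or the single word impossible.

rotate(0, -90), rotate(0, -90)

t0: joint angles (θ0=270°, θ1=0°)
step 1 (rotate(0, -90)): joint angles (θ0=180°, θ1=0°)
step 2 (rotate(0, -90)): joint angles (θ0=90°, θ1=0°)
all 9 alternatives checked — unique.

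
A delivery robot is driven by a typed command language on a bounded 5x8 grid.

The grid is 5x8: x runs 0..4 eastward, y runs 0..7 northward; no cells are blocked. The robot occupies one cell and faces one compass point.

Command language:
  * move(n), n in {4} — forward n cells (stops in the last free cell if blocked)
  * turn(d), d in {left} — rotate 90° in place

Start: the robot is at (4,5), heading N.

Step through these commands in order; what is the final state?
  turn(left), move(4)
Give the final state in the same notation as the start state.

from: at (4,5), heading N
t=1 turn(left) ⇒ at (4,5), heading W
t=2 move(4) ⇒ at (0,5), heading W

at (0,5), heading W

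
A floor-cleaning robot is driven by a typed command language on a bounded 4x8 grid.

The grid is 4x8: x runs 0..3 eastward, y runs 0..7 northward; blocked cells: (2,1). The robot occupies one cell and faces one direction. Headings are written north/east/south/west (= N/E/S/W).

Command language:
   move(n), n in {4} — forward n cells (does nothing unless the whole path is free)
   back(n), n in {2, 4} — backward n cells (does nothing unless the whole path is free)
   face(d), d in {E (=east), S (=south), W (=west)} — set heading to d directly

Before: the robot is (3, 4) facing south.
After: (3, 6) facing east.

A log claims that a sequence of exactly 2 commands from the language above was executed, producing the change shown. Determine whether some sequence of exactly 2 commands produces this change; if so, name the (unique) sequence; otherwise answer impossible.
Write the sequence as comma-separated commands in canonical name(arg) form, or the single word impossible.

key: running face(E) before back(2) would end elsewhere — order is forced
t0: (3, 4) facing south
[1] after back(2): (3, 6) facing south
[2] after face(E): (3, 6) facing east
uniquely the one of 36 2-step routes that fits.

back(2), face(E)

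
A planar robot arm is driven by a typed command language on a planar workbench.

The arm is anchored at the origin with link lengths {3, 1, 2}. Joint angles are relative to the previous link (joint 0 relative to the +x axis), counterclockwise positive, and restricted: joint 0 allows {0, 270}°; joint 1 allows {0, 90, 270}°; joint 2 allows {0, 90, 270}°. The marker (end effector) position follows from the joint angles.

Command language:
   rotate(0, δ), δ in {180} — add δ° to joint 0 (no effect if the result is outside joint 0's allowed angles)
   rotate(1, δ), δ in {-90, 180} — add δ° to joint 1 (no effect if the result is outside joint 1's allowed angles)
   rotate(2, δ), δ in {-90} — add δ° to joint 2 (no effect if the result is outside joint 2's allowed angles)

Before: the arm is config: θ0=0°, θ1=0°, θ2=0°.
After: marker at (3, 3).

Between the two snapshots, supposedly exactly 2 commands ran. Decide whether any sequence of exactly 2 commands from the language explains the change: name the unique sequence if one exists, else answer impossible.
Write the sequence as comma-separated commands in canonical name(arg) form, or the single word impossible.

rotate(1, -90), rotate(1, 180)

key: running rotate(1, 180) before rotate(1, -90) would end elsewhere — order is forced
begin: config: θ0=0°, θ1=0°, θ2=0°
t=1 rotate(1, -90) ⇒ config: θ0=0°, θ1=270°, θ2=0°
t=2 rotate(1, 180) ⇒ config: θ0=0°, θ1=90°, θ2=0°
no rival 2-sequence matches.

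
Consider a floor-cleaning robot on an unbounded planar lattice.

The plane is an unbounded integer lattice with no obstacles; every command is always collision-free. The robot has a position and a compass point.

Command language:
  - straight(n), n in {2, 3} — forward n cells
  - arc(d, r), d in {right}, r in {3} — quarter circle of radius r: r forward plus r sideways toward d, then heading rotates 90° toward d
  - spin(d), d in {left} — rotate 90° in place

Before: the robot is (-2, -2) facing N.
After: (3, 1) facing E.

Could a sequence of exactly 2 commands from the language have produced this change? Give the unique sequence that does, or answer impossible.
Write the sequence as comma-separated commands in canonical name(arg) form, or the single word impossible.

key: cell and facing (now E) both changed — the 2 commands mix motion and turning
t0: (-2, -2) facing N
[1] after arc(right, 3): (1, 1) facing E
[2] after straight(2): (3, 1) facing E
no rival 2-sequence matches.

arc(right, 3), straight(2)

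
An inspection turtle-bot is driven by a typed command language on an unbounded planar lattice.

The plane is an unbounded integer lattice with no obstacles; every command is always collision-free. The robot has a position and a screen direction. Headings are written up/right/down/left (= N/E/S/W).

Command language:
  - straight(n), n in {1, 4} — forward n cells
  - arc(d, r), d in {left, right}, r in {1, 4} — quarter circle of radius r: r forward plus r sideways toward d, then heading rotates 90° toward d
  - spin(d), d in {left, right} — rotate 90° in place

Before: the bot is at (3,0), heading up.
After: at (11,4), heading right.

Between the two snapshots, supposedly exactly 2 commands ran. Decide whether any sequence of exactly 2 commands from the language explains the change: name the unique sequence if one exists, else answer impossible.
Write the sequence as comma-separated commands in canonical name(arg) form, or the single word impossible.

arc(right, 4), straight(4)

key: order matters: swapping arc(right, 4) and straight(4) lands elsewhere
begin: at (3,0), heading up
[1] after arc(right, 4): at (7,4), heading right
[2] after straight(4): at (11,4), heading right
no rival 2-sequence matches.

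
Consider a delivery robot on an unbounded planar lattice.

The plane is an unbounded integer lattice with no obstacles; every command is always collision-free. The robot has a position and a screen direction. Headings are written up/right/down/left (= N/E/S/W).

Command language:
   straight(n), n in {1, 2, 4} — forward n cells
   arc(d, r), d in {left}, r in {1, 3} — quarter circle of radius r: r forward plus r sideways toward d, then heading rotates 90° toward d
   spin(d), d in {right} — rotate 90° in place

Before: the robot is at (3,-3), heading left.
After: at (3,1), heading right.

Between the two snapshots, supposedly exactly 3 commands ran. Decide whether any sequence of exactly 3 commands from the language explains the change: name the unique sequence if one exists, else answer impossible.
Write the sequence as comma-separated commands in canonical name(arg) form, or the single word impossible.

spin(right), straight(4), spin(right)

key: position moved to (3,1) AND the heading swung to E — translation plus rotation needed
begin: at (3,-3), heading left
1. spin(right) → at (3,-3), heading up
2. straight(4) → at (3,1), heading up
3. spin(right) → at (3,1), heading right
no rival 3-sequence matches.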